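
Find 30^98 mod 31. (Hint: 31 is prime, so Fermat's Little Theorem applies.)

Step 1: Since 31 is prime, by Fermat's Little Theorem: 30^30 = 1 (mod 31).
Step 2: Reduce exponent: 98 mod 30 = 8.
Step 3: So 30^98 = 30^8 (mod 31).
Step 4: 30^8 mod 31 = 1.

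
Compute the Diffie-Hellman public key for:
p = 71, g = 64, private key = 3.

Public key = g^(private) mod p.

Step 1: A = g^a mod p = 64^3 mod 71.
  64^1 mod 71 = 64
  64^2 mod 71 = (64 * 64) mod 71 = 49
  64^3 mod 71 = (49 * 64) mod 71 = 12
Result: A = 12.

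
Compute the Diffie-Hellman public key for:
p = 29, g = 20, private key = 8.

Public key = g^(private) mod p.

Step 1: A = g^a mod p = 20^8 mod 29.
  20^1 mod 29 = 20
  20^2 mod 29 = (20 * 20) mod 29 = 23
  20^3 mod 29 = (23 * 20) mod 29 = 25
  20^4 mod 29 = (25 * 20) mod 29 = 7
  20^5 mod 29 = (7 * 20) mod 29 = 24
  20^6 mod 29 = (24 * 20) mod 29 = 16
  20^7 mod 29 = (16 * 20) mod 29 = 1
  20^8 mod 29 = (1 * 20) mod 29 = 20
Result: A = 20.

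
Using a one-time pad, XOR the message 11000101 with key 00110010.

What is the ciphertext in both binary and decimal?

Step 1: Write out the XOR operation bit by bit:
  Message: 11000101
  Key:     00110010
  XOR:     11110111
Step 2: Convert to decimal: 11110111 = 247.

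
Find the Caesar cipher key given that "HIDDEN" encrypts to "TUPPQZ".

Step 1: Compare first letters: H (position 7) -> T (position 19).
Step 2: Shift = (19 - 7) mod 26 = 12.
The shift value is 12.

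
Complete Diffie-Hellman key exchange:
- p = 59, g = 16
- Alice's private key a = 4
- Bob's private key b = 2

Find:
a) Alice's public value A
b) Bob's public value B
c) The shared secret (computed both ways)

Step 1: A = g^a mod p = 16^4 mod 59 = 46.
Step 2: B = g^b mod p = 16^2 mod 59 = 20.
Step 3: Alice computes s = B^a mod p = 20^4 mod 59 = 51.
Step 4: Bob computes s = A^b mod p = 46^2 mod 59 = 51.
Both sides agree: shared secret = 51.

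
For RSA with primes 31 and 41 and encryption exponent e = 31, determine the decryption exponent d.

Step 1: n = 31 * 41 = 1271.
Step 2: phi(n) = 30 * 40 = 1200.
Step 3: Find d such that 31 * d = 1 (mod 1200).
Step 4: d = 31^(-1) mod 1200 = 271.
Verification: 31 * 271 = 8401 = 7 * 1200 + 1.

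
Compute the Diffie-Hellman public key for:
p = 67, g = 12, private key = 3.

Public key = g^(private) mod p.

Step 1: A = g^a mod p = 12^3 mod 67.
  12^1 mod 67 = 12
  12^2 mod 67 = (12 * 12) mod 67 = 10
  12^3 mod 67 = (10 * 12) mod 67 = 53
Result: A = 53.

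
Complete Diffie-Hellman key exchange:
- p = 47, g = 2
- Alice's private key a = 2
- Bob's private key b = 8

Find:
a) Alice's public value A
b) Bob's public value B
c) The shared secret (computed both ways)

Step 1: A = g^a mod p = 2^2 mod 47 = 4.
Step 2: B = g^b mod p = 2^8 mod 47 = 21.
Step 3: Alice computes s = B^a mod p = 21^2 mod 47 = 18.
Step 4: Bob computes s = A^b mod p = 4^8 mod 47 = 18.
Both sides agree: shared secret = 18.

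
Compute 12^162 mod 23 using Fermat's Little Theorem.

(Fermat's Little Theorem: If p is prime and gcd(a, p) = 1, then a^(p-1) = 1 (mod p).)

Step 1: Since 23 is prime, by Fermat's Little Theorem: 12^22 = 1 (mod 23).
Step 2: Reduce exponent: 162 mod 22 = 8.
Step 3: So 12^162 = 12^8 (mod 23).
Step 4: 12^8 mod 23 = 8.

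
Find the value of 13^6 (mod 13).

Step 1: Compute 13^6 mod 13 step by step, reducing modulo 13 at each step.
  13^1 mod 13 = 0
  13^2 mod 13 = (0 * 13) mod 13 = 0
  13^3 mod 13 = (0 * 13) mod 13 = 0
  13^4 mod 13 = (0 * 13) mod 13 = 0
  13^5 mod 13 = (0 * 13) mod 13 = 0
  13^6 mod 13 = (0 * 13) mod 13 = 0
Step 2: Result = 0.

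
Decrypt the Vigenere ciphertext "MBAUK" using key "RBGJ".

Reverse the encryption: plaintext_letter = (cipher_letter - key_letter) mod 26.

Step 1: Extend key: RBGJR
Step 2: Decrypt each letter (c - k) mod 26:
  M(12) - R(17) = (12-17) mod 26 = 21 = V
  B(1) - B(1) = (1-1) mod 26 = 0 = A
  A(0) - G(6) = (0-6) mod 26 = 20 = U
  U(20) - J(9) = (20-9) mod 26 = 11 = L
  K(10) - R(17) = (10-17) mod 26 = 19 = T
Plaintext: VAULT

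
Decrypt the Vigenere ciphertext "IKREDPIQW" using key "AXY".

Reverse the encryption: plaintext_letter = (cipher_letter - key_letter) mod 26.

Step 1: Extend key: AXYAXYAXY
Step 2: Decrypt each letter (c - k) mod 26:
  I(8) - A(0) = (8-0) mod 26 = 8 = I
  K(10) - X(23) = (10-23) mod 26 = 13 = N
  R(17) - Y(24) = (17-24) mod 26 = 19 = T
  E(4) - A(0) = (4-0) mod 26 = 4 = E
  D(3) - X(23) = (3-23) mod 26 = 6 = G
  P(15) - Y(24) = (15-24) mod 26 = 17 = R
  I(8) - A(0) = (8-0) mod 26 = 8 = I
  Q(16) - X(23) = (16-23) mod 26 = 19 = T
  W(22) - Y(24) = (22-24) mod 26 = 24 = Y
Plaintext: INTEGRITY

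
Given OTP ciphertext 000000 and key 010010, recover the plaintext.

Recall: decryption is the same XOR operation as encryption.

Step 1: XOR ciphertext with key:
  Ciphertext: 000000
  Key:        010010
  XOR:        010010
Step 2: Plaintext = 010010 = 18 in decimal.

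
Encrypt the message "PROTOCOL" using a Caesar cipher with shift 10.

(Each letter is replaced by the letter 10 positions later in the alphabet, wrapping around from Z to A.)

Step 1: For each letter, shift forward by 10 positions (mod 26).
  P (position 15) -> position (15+10) mod 26 = 25 -> Z
  R (position 17) -> position (17+10) mod 26 = 1 -> B
  O (position 14) -> position (14+10) mod 26 = 24 -> Y
  T (position 19) -> position (19+10) mod 26 = 3 -> D
  O (position 14) -> position (14+10) mod 26 = 24 -> Y
  C (position 2) -> position (2+10) mod 26 = 12 -> M
  O (position 14) -> position (14+10) mod 26 = 24 -> Y
  L (position 11) -> position (11+10) mod 26 = 21 -> V
Result: ZBYDYMYV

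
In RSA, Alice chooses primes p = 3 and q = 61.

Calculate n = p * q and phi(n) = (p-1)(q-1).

Step 1: n = p * q = 3 * 61 = 183.
Step 2: phi(n) = (p-1)(q-1) = 2 * 60 = 120.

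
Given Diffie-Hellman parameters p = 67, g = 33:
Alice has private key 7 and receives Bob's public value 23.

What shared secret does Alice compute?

Step 1: s = B^a mod p = 23^7 mod 67.
  23^1 mod 67 = 23
  23^2 mod 67 = (23 * 23) mod 67 = 60
  23^3 mod 67 = (60 * 23) mod 67 = 40
  23^4 mod 67 = (40 * 23) mod 67 = 49
  23^5 mod 67 = (49 * 23) mod 67 = 55
  23^6 mod 67 = (55 * 23) mod 67 = 59
  23^7 mod 67 = (59 * 23) mod 67 = 17
Result: shared secret = 17.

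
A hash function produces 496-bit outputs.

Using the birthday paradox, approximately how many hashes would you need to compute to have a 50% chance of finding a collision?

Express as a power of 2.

Step 1: The birthday paradox gives collision probability ~50% after sqrt(2^n) = 2^(n/2) hashes.
Step 2: For 496-bit output: 2^(496/2) = 2^248.
Step 3: Approximately 2^248 hash computations needed.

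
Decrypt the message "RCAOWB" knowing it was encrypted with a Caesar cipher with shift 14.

Step 1: Reverse the shift by subtracting 14 from each letter position.
  R (position 17) -> position (17-14) mod 26 = 3 -> D
  C (position 2) -> position (2-14) mod 26 = 14 -> O
  A (position 0) -> position (0-14) mod 26 = 12 -> M
  O (position 14) -> position (14-14) mod 26 = 0 -> A
  W (position 22) -> position (22-14) mod 26 = 8 -> I
  B (position 1) -> position (1-14) mod 26 = 13 -> N
Decrypted message: DOMAIN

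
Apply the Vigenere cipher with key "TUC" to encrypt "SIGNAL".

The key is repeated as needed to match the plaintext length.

Step 1: Repeat key to match plaintext length:
  Plaintext: SIGNAL
  Key:       TUCTUC
Step 2: Encrypt each letter:
  S(18) + T(19) = (18+19) mod 26 = 11 = L
  I(8) + U(20) = (8+20) mod 26 = 2 = C
  G(6) + C(2) = (6+2) mod 26 = 8 = I
  N(13) + T(19) = (13+19) mod 26 = 6 = G
  A(0) + U(20) = (0+20) mod 26 = 20 = U
  L(11) + C(2) = (11+2) mod 26 = 13 = N
Ciphertext: LCIGUN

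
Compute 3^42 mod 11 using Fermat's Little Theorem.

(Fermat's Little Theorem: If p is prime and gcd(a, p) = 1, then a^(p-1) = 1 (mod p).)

Step 1: Since 11 is prime, by Fermat's Little Theorem: 3^10 = 1 (mod 11).
Step 2: Reduce exponent: 42 mod 10 = 2.
Step 3: So 3^42 = 3^2 (mod 11).
Step 4: 3^2 mod 11 = 9.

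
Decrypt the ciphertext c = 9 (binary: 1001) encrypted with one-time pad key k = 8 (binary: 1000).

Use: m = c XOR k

Step 1: XOR ciphertext with key:
  Ciphertext: 1001
  Key:        1000
  XOR:        0001
Step 2: Plaintext = 0001 = 1 in decimal.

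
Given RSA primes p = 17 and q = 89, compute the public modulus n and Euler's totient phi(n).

Step 1: n = p * q = 17 * 89 = 1513.
Step 2: phi(n) = (p-1)(q-1) = 16 * 88 = 1408.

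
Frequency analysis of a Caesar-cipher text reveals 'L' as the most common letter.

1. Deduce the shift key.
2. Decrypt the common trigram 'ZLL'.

Step 1: In English, 'E' is the most frequent letter (12.7%).
Step 2: The most frequent ciphertext letter is 'L' (position 11).
Step 3: Shift = (11 - 4) mod 26 = 7.
Step 4: Decrypt 'ZLL' by shifting back 7:
  Z -> S
  L -> E
  L -> E
Step 5: 'ZLL' decrypts to 'SEE'.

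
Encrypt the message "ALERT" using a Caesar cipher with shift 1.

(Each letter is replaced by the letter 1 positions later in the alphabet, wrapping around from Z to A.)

Step 1: For each letter, shift forward by 1 positions (mod 26).
  A (position 0) -> position (0+1) mod 26 = 1 -> B
  L (position 11) -> position (11+1) mod 26 = 12 -> M
  E (position 4) -> position (4+1) mod 26 = 5 -> F
  R (position 17) -> position (17+1) mod 26 = 18 -> S
  T (position 19) -> position (19+1) mod 26 = 20 -> U
Result: BMFSU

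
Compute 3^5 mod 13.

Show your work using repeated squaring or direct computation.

Step 1: Compute 3^5 mod 13 step by step, reducing modulo 13 at each step.
  3^1 mod 13 = 3
  3^2 mod 13 = (3 * 3) mod 13 = 9
  3^3 mod 13 = (9 * 3) mod 13 = 1
  3^4 mod 13 = (1 * 3) mod 13 = 3
  3^5 mod 13 = (3 * 3) mod 13 = 9
Step 2: Result = 9.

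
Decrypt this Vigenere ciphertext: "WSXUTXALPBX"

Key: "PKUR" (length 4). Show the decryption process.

Step 1: Key 'PKUR' has length 4. Extended key: PKURPKURPKU
Step 2: Decrypt each position:
  W(22) - P(15) = 7 = H
  S(18) - K(10) = 8 = I
  X(23) - U(20) = 3 = D
  U(20) - R(17) = 3 = D
  T(19) - P(15) = 4 = E
  X(23) - K(10) = 13 = N
  A(0) - U(20) = 6 = G
  L(11) - R(17) = 20 = U
  P(15) - P(15) = 0 = A
  B(1) - K(10) = 17 = R
  X(23) - U(20) = 3 = D
Plaintext: HIDDENGUARD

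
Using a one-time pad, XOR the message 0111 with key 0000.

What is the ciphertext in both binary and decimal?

Step 1: Write out the XOR operation bit by bit:
  Message: 0111
  Key:     0000
  XOR:     0111
Step 2: Convert to decimal: 0111 = 7.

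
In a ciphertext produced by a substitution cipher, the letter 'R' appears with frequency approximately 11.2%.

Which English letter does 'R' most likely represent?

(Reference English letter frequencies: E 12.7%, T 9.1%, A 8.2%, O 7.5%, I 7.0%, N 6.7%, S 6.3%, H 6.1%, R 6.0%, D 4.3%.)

Step 1: The observed frequency is 11.2%.
Step 2: Compare with English frequencies:
  E: 12.7% (difference: 1.5%) <-- closest
  T: 9.1% (difference: 2.1%)
  A: 8.2% (difference: 3.0%)
  O: 7.5% (difference: 3.7%)
  I: 7.0% (difference: 4.2%)
  N: 6.7% (difference: 4.5%)
  S: 6.3% (difference: 4.9%)
  H: 6.1% (difference: 5.1%)
  R: 6.0% (difference: 5.2%)
  D: 4.3% (difference: 6.9%)
Step 3: 'R' most likely represents 'E' (frequency 12.7%).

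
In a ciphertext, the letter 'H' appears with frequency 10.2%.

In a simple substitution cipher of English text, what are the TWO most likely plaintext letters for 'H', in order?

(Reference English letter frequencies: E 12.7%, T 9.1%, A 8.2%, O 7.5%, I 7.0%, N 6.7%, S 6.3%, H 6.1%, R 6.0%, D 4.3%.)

Step 1: Observed frequency of 'H' is 10.2%.
Step 2: Compute distances to each reference frequency and sort:
  T (9.1%): difference = 1.1% <-- BEST
  A (8.2%): difference = 2.0% <-- RUNNER-UP
  E (12.7%): difference = 2.5%
  O (7.5%): difference = 2.7%
  I (7.0%): difference = 3.2%
Step 3: Most likely is 'T' (9.1%, diff 1.1%); second most likely is 'A' (8.2%, diff 2.0%).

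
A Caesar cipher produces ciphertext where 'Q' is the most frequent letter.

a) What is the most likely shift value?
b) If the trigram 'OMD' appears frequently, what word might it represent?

Step 1: In English, 'E' is the most frequent letter (12.7%).
Step 2: The most frequent ciphertext letter is 'Q' (position 16).
Step 3: Shift = (16 - 4) mod 26 = 12.
Step 4: Decrypt 'OMD' by shifting back 12:
  O -> C
  M -> A
  D -> R
Step 5: 'OMD' decrypts to 'CAR'.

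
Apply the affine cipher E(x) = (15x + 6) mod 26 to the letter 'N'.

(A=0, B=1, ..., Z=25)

Step 1: Convert 'N' to number: x = 13.
Step 2: E(13) = (15 * 13 + 6) mod 26 = 201 mod 26 = 19.
Step 3: Convert 19 back to letter: T.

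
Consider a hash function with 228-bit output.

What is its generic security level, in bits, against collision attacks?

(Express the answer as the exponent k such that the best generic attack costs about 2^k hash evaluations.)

Step 1: The hash has a 228-bit output.
Step 2: Collision resistance means it should be infeasible to find any x != y with h(x) = h(y).
By the birthday bound, a generic collision search succeeds after about sqrt(2^228) = 2^(228/2) = 2^114 evaluations.
Step 3: Security level = 114 bits.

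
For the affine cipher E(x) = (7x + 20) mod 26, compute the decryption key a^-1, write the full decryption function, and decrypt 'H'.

Step 1: Find a^-1, the modular inverse of 7 mod 26.
Step 2: We need 7 * a^-1 = 1 (mod 26).
Step 3: 7 * 15 = 105 = 4 * 26 + 1, so a^-1 = 15.
Step 4: D(y) = 15(y - 20) mod 26.
Step 5: Apply to 'H' (y = 7): D(7) = 15 * (7 - 20) mod 26 = 15 * -13 mod 26 = 13 -> 'N'.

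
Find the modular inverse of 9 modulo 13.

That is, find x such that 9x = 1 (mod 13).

Step 1: We need x such that 9 * x = 1 (mod 13).
Step 2: Using the extended Euclidean algorithm or trial:
  9 * 3 = 27 = 2 * 13 + 1.
Step 3: Since 27 mod 13 = 1, the inverse is x = 3.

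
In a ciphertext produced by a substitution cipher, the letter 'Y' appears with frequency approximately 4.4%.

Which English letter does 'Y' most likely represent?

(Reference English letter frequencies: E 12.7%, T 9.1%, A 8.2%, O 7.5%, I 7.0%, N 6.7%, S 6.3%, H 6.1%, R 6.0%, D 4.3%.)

Step 1: The observed frequency is 4.4%.
Step 2: Compare with English frequencies:
  E: 12.7% (difference: 8.3%)
  T: 9.1% (difference: 4.7%)
  A: 8.2% (difference: 3.8%)
  O: 7.5% (difference: 3.1%)
  I: 7.0% (difference: 2.6%)
  N: 6.7% (difference: 2.3%)
  S: 6.3% (difference: 1.9%)
  H: 6.1% (difference: 1.7%)
  R: 6.0% (difference: 1.6%)
  D: 4.3% (difference: 0.1%) <-- closest
Step 3: 'Y' most likely represents 'D' (frequency 4.3%).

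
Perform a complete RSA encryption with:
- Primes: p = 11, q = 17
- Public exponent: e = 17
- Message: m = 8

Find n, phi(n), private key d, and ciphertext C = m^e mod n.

Step 1: n = 11 * 17 = 187.
Step 2: phi(n) = (11-1)(17-1) = 10 * 16 = 160.
Step 3: Find d = 17^(-1) mod 160 = 113.
  Verify: 17 * 113 = 1921 = 1 (mod 160).
Step 4: C = 8^17 mod 187 = 178.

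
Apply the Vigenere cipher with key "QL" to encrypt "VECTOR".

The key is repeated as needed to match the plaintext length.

Step 1: Repeat key to match plaintext length:
  Plaintext: VECTOR
  Key:       QLQLQL
Step 2: Encrypt each letter:
  V(21) + Q(16) = (21+16) mod 26 = 11 = L
  E(4) + L(11) = (4+11) mod 26 = 15 = P
  C(2) + Q(16) = (2+16) mod 26 = 18 = S
  T(19) + L(11) = (19+11) mod 26 = 4 = E
  O(14) + Q(16) = (14+16) mod 26 = 4 = E
  R(17) + L(11) = (17+11) mod 26 = 2 = C
Ciphertext: LPSEEC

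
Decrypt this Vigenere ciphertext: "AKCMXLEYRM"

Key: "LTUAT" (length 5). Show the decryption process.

Step 1: Key 'LTUAT' has length 5. Extended key: LTUATLTUAT
Step 2: Decrypt each position:
  A(0) - L(11) = 15 = P
  K(10) - T(19) = 17 = R
  C(2) - U(20) = 8 = I
  M(12) - A(0) = 12 = M
  X(23) - T(19) = 4 = E
  L(11) - L(11) = 0 = A
  E(4) - T(19) = 11 = L
  Y(24) - U(20) = 4 = E
  R(17) - A(0) = 17 = R
  M(12) - T(19) = 19 = T
Plaintext: PRIMEALERT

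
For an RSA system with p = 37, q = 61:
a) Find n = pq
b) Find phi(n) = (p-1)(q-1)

Step 1: n = p * q = 37 * 61 = 2257.
Step 2: phi(n) = (p-1)(q-1) = 36 * 60 = 2160.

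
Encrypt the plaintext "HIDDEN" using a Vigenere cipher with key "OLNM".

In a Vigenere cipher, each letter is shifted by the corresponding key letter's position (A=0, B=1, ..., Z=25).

Step 1: Repeat key to match plaintext length:
  Plaintext: HIDDEN
  Key:       OLNMOL
Step 2: Encrypt each letter:
  H(7) + O(14) = (7+14) mod 26 = 21 = V
  I(8) + L(11) = (8+11) mod 26 = 19 = T
  D(3) + N(13) = (3+13) mod 26 = 16 = Q
  D(3) + M(12) = (3+12) mod 26 = 15 = P
  E(4) + O(14) = (4+14) mod 26 = 18 = S
  N(13) + L(11) = (13+11) mod 26 = 24 = Y
Ciphertext: VTQPSY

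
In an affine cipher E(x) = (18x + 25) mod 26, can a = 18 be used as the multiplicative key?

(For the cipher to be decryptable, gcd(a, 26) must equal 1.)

Step 1: Compute gcd(18, 26).
Step 2: gcd(18, 26) = 2.
Since gcd = 2 != 1, 18 shares a common factor with 26, so it cannot be used.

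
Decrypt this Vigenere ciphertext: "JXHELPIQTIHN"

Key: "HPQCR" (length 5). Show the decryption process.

Step 1: Key 'HPQCR' has length 5. Extended key: HPQCRHPQCRHP
Step 2: Decrypt each position:
  J(9) - H(7) = 2 = C
  X(23) - P(15) = 8 = I
  H(7) - Q(16) = 17 = R
  E(4) - C(2) = 2 = C
  L(11) - R(17) = 20 = U
  P(15) - H(7) = 8 = I
  I(8) - P(15) = 19 = T
  Q(16) - Q(16) = 0 = A
  T(19) - C(2) = 17 = R
  I(8) - R(17) = 17 = R
  H(7) - H(7) = 0 = A
  N(13) - P(15) = 24 = Y
Plaintext: CIRCUITARRAY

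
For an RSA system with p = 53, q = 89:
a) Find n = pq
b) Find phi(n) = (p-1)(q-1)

Step 1: n = p * q = 53 * 89 = 4717.
Step 2: phi(n) = (p-1)(q-1) = 52 * 88 = 4576.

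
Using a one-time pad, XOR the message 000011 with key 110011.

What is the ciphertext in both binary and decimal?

Step 1: Write out the XOR operation bit by bit:
  Message: 000011
  Key:     110011
  XOR:     110000
Step 2: Convert to decimal: 110000 = 48.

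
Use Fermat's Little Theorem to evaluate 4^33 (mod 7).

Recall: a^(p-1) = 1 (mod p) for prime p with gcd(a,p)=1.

Step 1: Since 7 is prime, by Fermat's Little Theorem: 4^6 = 1 (mod 7).
Step 2: Reduce exponent: 33 mod 6 = 3.
Step 3: So 4^33 = 4^3 (mod 7).
Step 4: 4^3 mod 7 = 1.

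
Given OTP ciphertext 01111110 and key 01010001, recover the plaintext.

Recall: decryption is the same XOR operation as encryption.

Step 1: XOR ciphertext with key:
  Ciphertext: 01111110
  Key:        01010001
  XOR:        00101111
Step 2: Plaintext = 00101111 = 47 in decimal.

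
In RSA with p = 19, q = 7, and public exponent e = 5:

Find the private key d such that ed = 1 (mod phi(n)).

Step 1: n = 19 * 7 = 133.
Step 2: phi(n) = 18 * 6 = 108.
Step 3: Find d such that 5 * d = 1 (mod 108).
Step 4: d = 5^(-1) mod 108 = 65.
Verification: 5 * 65 = 325 = 3 * 108 + 1.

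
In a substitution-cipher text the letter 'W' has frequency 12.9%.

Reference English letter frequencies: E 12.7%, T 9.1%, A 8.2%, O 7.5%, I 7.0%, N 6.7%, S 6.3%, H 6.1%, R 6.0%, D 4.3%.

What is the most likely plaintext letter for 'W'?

Step 1: The observed frequency is 12.9%.
Step 2: Compare with English frequencies:
  E: 12.7% (difference: 0.2%) <-- closest
  T: 9.1% (difference: 3.8%)
  A: 8.2% (difference: 4.7%)
  O: 7.5% (difference: 5.4%)
  I: 7.0% (difference: 5.9%)
  N: 6.7% (difference: 6.2%)
  S: 6.3% (difference: 6.6%)
  H: 6.1% (difference: 6.8%)
  R: 6.0% (difference: 6.9%)
  D: 4.3% (difference: 8.6%)
Step 3: 'W' most likely represents 'E' (frequency 12.7%).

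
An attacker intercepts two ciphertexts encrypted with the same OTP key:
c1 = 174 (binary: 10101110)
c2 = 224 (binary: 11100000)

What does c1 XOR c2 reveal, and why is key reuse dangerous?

Step 1: c1 XOR c2 = (m1 XOR k) XOR (m2 XOR k).
Step 2: By XOR associativity/commutativity: = m1 XOR m2 XOR k XOR k = m1 XOR m2.
Step 3: 10101110 XOR 11100000 = 01001110 = 78.
Step 4: The key cancels out! An attacker learns m1 XOR m2 = 78, revealing the relationship between plaintexts.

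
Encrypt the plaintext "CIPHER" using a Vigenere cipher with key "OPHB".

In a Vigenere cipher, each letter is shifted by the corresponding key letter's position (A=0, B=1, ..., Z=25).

Step 1: Repeat key to match plaintext length:
  Plaintext: CIPHER
  Key:       OPHBOP
Step 2: Encrypt each letter:
  C(2) + O(14) = (2+14) mod 26 = 16 = Q
  I(8) + P(15) = (8+15) mod 26 = 23 = X
  P(15) + H(7) = (15+7) mod 26 = 22 = W
  H(7) + B(1) = (7+1) mod 26 = 8 = I
  E(4) + O(14) = (4+14) mod 26 = 18 = S
  R(17) + P(15) = (17+15) mod 26 = 6 = G
Ciphertext: QXWISG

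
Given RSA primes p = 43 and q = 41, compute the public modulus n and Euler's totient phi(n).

Step 1: n = p * q = 43 * 41 = 1763.
Step 2: phi(n) = (p-1)(q-1) = 42 * 40 = 1680.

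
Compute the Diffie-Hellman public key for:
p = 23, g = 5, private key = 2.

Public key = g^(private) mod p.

Step 1: A = g^a mod p = 5^2 mod 23.
  5^1 mod 23 = 5
  5^2 mod 23 = (5 * 5) mod 23 = 2
Result: A = 2.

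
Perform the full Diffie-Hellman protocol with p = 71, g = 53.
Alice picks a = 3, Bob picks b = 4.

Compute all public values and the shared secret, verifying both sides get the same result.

Step 1: A = g^a mod p = 53^3 mod 71 = 61.
Step 2: B = g^b mod p = 53^4 mod 71 = 38.
Step 3: Alice computes s = B^a mod p = 38^3 mod 71 = 60.
Step 4: Bob computes s = A^b mod p = 61^4 mod 71 = 60.
Both sides agree: shared secret = 60.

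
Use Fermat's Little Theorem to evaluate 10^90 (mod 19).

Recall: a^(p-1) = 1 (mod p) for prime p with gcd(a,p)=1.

Step 1: Since 19 is prime, by Fermat's Little Theorem: 10^18 = 1 (mod 19).
Step 2: Reduce exponent: 90 mod 18 = 0.
Step 3: So 10^90 = 10^0 (mod 19).
Step 4: 10^0 mod 19 = 1.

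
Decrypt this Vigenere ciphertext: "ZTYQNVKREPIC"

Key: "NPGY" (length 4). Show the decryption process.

Step 1: Key 'NPGY' has length 4. Extended key: NPGYNPGYNPGY
Step 2: Decrypt each position:
  Z(25) - N(13) = 12 = M
  T(19) - P(15) = 4 = E
  Y(24) - G(6) = 18 = S
  Q(16) - Y(24) = 18 = S
  N(13) - N(13) = 0 = A
  V(21) - P(15) = 6 = G
  K(10) - G(6) = 4 = E
  R(17) - Y(24) = 19 = T
  E(4) - N(13) = 17 = R
  P(15) - P(15) = 0 = A
  I(8) - G(6) = 2 = C
  C(2) - Y(24) = 4 = E
Plaintext: MESSAGETRACE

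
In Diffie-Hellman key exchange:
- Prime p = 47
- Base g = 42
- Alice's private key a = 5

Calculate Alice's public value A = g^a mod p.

Step 1: A = g^a mod p = 42^5 mod 47.
  42^1 mod 47 = 42
  42^2 mod 47 = (42 * 42) mod 47 = 25
  42^3 mod 47 = (25 * 42) mod 47 = 16
  42^4 mod 47 = (16 * 42) mod 47 = 14
  42^5 mod 47 = (14 * 42) mod 47 = 24
Result: A = 24.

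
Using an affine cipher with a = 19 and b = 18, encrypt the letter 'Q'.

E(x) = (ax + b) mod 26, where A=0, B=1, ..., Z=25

Step 1: Convert 'Q' to number: x = 16.
Step 2: E(16) = (19 * 16 + 18) mod 26 = 322 mod 26 = 10.
Step 3: Convert 10 back to letter: K.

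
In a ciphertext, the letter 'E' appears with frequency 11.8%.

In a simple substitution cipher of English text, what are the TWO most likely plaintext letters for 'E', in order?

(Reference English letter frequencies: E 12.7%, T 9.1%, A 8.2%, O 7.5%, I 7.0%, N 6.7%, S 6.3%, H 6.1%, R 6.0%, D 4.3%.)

Step 1: Observed frequency of 'E' is 11.8%.
Step 2: Compute distances to each reference frequency and sort:
  E (12.7%): difference = 0.9% <-- BEST
  T (9.1%): difference = 2.7% <-- RUNNER-UP
  A (8.2%): difference = 3.6%
  O (7.5%): difference = 4.3%
  I (7.0%): difference = 4.8%
Step 3: Most likely is 'E' (12.7%, diff 0.9%); second most likely is 'T' (9.1%, diff 2.7%).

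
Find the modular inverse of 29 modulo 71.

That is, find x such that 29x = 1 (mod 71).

Step 1: We need x such that 29 * x = 1 (mod 71).
Step 2: Using the extended Euclidean algorithm or trial:
  29 * 49 = 1421 = 20 * 71 + 1.
Step 3: Since 1421 mod 71 = 1, the inverse is x = 49.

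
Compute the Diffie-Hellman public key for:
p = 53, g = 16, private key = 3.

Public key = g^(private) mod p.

Step 1: A = g^a mod p = 16^3 mod 53.
  16^1 mod 53 = 16
  16^2 mod 53 = (16 * 16) mod 53 = 44
  16^3 mod 53 = (44 * 16) mod 53 = 15
Result: A = 15.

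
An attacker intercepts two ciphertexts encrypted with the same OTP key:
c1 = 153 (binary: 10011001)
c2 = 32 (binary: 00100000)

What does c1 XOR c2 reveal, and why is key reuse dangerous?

Step 1: c1 XOR c2 = (m1 XOR k) XOR (m2 XOR k).
Step 2: By XOR associativity/commutativity: = m1 XOR m2 XOR k XOR k = m1 XOR m2.
Step 3: 10011001 XOR 00100000 = 10111001 = 185.
Step 4: The key cancels out! An attacker learns m1 XOR m2 = 185, revealing the relationship between plaintexts.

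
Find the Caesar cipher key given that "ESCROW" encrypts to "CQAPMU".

Step 1: Compare first letters: E (position 4) -> C (position 2).
Step 2: Shift = (2 - 4) mod 26 = 24.
The shift value is 24.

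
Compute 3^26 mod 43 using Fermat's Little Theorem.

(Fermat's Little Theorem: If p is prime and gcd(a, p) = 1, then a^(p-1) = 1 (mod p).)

Step 1: Since 43 is prime, by Fermat's Little Theorem: 3^42 = 1 (mod 43).
Step 2: Reduce exponent: 26 mod 42 = 26.
Step 3: So 3^26 = 3^26 (mod 43).
Step 4: 3^26 mod 43 = 15.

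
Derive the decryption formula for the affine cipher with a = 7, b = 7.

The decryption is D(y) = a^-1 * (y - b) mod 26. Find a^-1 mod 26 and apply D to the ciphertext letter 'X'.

Step 1: Find a^-1, the modular inverse of 7 mod 26.
Step 2: We need 7 * a^-1 = 1 (mod 26).
Step 3: 7 * 15 = 105 = 4 * 26 + 1, so a^-1 = 15.
Step 4: D(y) = 15(y - 7) mod 26.
Step 5: Apply to 'X' (y = 23): D(23) = 15 * (23 - 7) mod 26 = 15 * 16 mod 26 = 6 -> 'G'.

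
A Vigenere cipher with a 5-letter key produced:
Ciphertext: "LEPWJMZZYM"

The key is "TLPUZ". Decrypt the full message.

Step 1: Key 'TLPUZ' has length 5. Extended key: TLPUZTLPUZ
Step 2: Decrypt each position:
  L(11) - T(19) = 18 = S
  E(4) - L(11) = 19 = T
  P(15) - P(15) = 0 = A
  W(22) - U(20) = 2 = C
  J(9) - Z(25) = 10 = K
  M(12) - T(19) = 19 = T
  Z(25) - L(11) = 14 = O
  Z(25) - P(15) = 10 = K
  Y(24) - U(20) = 4 = E
  M(12) - Z(25) = 13 = N
Plaintext: STACKTOKEN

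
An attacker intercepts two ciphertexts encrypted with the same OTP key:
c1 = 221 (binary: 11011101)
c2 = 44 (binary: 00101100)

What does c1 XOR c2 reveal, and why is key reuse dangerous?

Step 1: c1 XOR c2 = (m1 XOR k) XOR (m2 XOR k).
Step 2: By XOR associativity/commutativity: = m1 XOR m2 XOR k XOR k = m1 XOR m2.
Step 3: 11011101 XOR 00101100 = 11110001 = 241.
Step 4: The key cancels out! An attacker learns m1 XOR m2 = 241, revealing the relationship between plaintexts.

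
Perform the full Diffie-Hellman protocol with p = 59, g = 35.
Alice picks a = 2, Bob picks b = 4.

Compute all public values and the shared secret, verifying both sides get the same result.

Step 1: A = g^a mod p = 35^2 mod 59 = 45.
Step 2: B = g^b mod p = 35^4 mod 59 = 19.
Step 3: Alice computes s = B^a mod p = 19^2 mod 59 = 7.
Step 4: Bob computes s = A^b mod p = 45^4 mod 59 = 7.
Both sides agree: shared secret = 7.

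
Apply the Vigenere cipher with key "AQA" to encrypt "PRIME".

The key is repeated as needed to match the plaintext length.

Step 1: Repeat key to match plaintext length:
  Plaintext: PRIME
  Key:       AQAAQ
Step 2: Encrypt each letter:
  P(15) + A(0) = (15+0) mod 26 = 15 = P
  R(17) + Q(16) = (17+16) mod 26 = 7 = H
  I(8) + A(0) = (8+0) mod 26 = 8 = I
  M(12) + A(0) = (12+0) mod 26 = 12 = M
  E(4) + Q(16) = (4+16) mod 26 = 20 = U
Ciphertext: PHIMU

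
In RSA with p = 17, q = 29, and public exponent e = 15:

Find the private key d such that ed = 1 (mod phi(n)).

Step 1: n = 17 * 29 = 493.
Step 2: phi(n) = 16 * 28 = 448.
Step 3: Find d such that 15 * d = 1 (mod 448).
Step 4: d = 15^(-1) mod 448 = 239.
Verification: 15 * 239 = 3585 = 8 * 448 + 1.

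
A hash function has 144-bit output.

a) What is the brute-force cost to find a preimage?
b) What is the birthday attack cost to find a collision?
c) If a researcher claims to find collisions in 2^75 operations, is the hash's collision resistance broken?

Step 1: Preimage resistance requires brute-force of 2^144 operations.
Step 2: Collision resistance (birthday bound) = 2^(144/2) = 2^72.
Step 3: The claimed attack costs 2^75 operations.
Step 4: Since 2^75 >= 2^72, the claimed attack is no faster than the generic birthday attack, so this does not break collision resistance.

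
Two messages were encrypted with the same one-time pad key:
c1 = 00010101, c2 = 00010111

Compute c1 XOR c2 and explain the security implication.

Step 1: c1 XOR c2 = (m1 XOR k) XOR (m2 XOR k).
Step 2: By XOR associativity/commutativity: = m1 XOR m2 XOR k XOR k = m1 XOR m2.
Step 3: 00010101 XOR 00010111 = 00000010 = 2.
Step 4: The key cancels out! An attacker learns m1 XOR m2 = 2, revealing the relationship between plaintexts.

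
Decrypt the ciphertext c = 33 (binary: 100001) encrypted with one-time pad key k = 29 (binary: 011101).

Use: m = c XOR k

Step 1: XOR ciphertext with key:
  Ciphertext: 100001
  Key:        011101
  XOR:        111100
Step 2: Plaintext = 111100 = 60 in decimal.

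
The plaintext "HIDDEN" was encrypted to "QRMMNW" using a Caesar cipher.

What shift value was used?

Step 1: Compare first letters: H (position 7) -> Q (position 16).
Step 2: Shift = (16 - 7) mod 26 = 9.
The shift value is 9.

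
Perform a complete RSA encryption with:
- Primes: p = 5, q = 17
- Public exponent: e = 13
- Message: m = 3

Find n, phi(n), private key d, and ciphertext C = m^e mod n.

Step 1: n = 5 * 17 = 85.
Step 2: phi(n) = (5-1)(17-1) = 4 * 16 = 64.
Step 3: Find d = 13^(-1) mod 64 = 5.
  Verify: 13 * 5 = 65 = 1 (mod 64).
Step 4: C = 3^13 mod 85 = 63.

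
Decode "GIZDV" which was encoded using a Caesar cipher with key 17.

Step 1: Reverse the shift by subtracting 17 from each letter position.
  G (position 6) -> position (6-17) mod 26 = 15 -> P
  I (position 8) -> position (8-17) mod 26 = 17 -> R
  Z (position 25) -> position (25-17) mod 26 = 8 -> I
  D (position 3) -> position (3-17) mod 26 = 12 -> M
  V (position 21) -> position (21-17) mod 26 = 4 -> E
Decrypted message: PRIME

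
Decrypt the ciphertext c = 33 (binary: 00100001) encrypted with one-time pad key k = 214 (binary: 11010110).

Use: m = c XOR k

Step 1: XOR ciphertext with key:
  Ciphertext: 00100001
  Key:        11010110
  XOR:        11110111
Step 2: Plaintext = 11110111 = 247 in decimal.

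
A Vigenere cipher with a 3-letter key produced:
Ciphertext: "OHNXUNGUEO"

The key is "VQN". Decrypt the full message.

Step 1: Key 'VQN' has length 3. Extended key: VQNVQNVQNV
Step 2: Decrypt each position:
  O(14) - V(21) = 19 = T
  H(7) - Q(16) = 17 = R
  N(13) - N(13) = 0 = A
  X(23) - V(21) = 2 = C
  U(20) - Q(16) = 4 = E
  N(13) - N(13) = 0 = A
  G(6) - V(21) = 11 = L
  U(20) - Q(16) = 4 = E
  E(4) - N(13) = 17 = R
  O(14) - V(21) = 19 = T
Plaintext: TRACEALERT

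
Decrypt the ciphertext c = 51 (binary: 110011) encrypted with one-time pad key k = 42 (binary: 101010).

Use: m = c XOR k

Step 1: XOR ciphertext with key:
  Ciphertext: 110011
  Key:        101010
  XOR:        011001
Step 2: Plaintext = 011001 = 25 in decimal.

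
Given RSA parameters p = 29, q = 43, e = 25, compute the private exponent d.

Step 1: n = 29 * 43 = 1247.
Step 2: phi(n) = 28 * 42 = 1176.
Step 3: Find d such that 25 * d = 1 (mod 1176).
Step 4: d = 25^(-1) mod 1176 = 1129.
Verification: 25 * 1129 = 28225 = 24 * 1176 + 1.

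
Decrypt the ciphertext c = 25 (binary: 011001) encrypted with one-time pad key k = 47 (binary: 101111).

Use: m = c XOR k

Step 1: XOR ciphertext with key:
  Ciphertext: 011001
  Key:        101111
  XOR:        110110
Step 2: Plaintext = 110110 = 54 in decimal.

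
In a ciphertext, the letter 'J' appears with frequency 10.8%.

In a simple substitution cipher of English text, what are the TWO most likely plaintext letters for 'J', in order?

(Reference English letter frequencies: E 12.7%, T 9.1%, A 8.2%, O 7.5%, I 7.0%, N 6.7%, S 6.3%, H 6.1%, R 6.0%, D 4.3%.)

Step 1: Observed frequency of 'J' is 10.8%.
Step 2: Compute distances to each reference frequency and sort:
  T (9.1%): difference = 1.7% <-- BEST
  E (12.7%): difference = 1.9% <-- RUNNER-UP
  A (8.2%): difference = 2.6%
  O (7.5%): difference = 3.3%
  I (7.0%): difference = 3.8%
Step 3: Most likely is 'T' (9.1%, diff 1.7%); second most likely is 'E' (12.7%, diff 1.9%).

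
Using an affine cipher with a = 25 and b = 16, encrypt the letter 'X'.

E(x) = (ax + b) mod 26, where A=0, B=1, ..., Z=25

Step 1: Convert 'X' to number: x = 23.
Step 2: E(23) = (25 * 23 + 16) mod 26 = 591 mod 26 = 19.
Step 3: Convert 19 back to letter: T.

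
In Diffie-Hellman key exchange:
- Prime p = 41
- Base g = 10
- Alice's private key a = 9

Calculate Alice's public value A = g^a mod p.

Step 1: A = g^a mod p = 10^9 mod 41.
  10^1 mod 41 = 10
  10^2 mod 41 = (10 * 10) mod 41 = 18
  10^3 mod 41 = (18 * 10) mod 41 = 16
  10^4 mod 41 = (16 * 10) mod 41 = 37
  10^5 mod 41 = (37 * 10) mod 41 = 1
  10^6 mod 41 = (1 * 10) mod 41 = 10
  10^7 mod 41 = (10 * 10) mod 41 = 18
  10^8 mod 41 = (18 * 10) mod 41 = 16
  10^9 mod 41 = (16 * 10) mod 41 = 37
Result: A = 37.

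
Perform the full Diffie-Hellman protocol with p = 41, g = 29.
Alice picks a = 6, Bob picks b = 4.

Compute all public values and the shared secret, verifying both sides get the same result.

Step 1: A = g^a mod p = 29^6 mod 41 = 36.
Step 2: B = g^b mod p = 29^4 mod 41 = 31.
Step 3: Alice computes s = B^a mod p = 31^6 mod 41 = 10.
Step 4: Bob computes s = A^b mod p = 36^4 mod 41 = 10.
Both sides agree: shared secret = 10.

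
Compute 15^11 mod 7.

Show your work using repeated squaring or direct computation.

Step 1: Compute 15^11 mod 7 step by step, reducing modulo 7 at each step.
  15^1 mod 7 = 1
  15^2 mod 7 = (1 * 15) mod 7 = 1
  15^3 mod 7 = (1 * 15) mod 7 = 1
  15^4 mod 7 = (1 * 15) mod 7 = 1
  15^5 mod 7 = (1 * 15) mod 7 = 1
  15^6 mod 7 = (1 * 15) mod 7 = 1
  15^7 mod 7 = (1 * 15) mod 7 = 1
  15^8 mod 7 = (1 * 15) mod 7 = 1
  15^9 mod 7 = (1 * 15) mod 7 = 1
  15^10 mod 7 = (1 * 15) mod 7 = 1
  15^11 mod 7 = (1 * 15) mod 7 = 1
Step 2: Result = 1.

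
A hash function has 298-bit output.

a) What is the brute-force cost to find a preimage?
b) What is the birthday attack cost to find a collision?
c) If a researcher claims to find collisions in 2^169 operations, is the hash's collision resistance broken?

Step 1: Preimage resistance requires brute-force of 2^298 operations.
Step 2: Collision resistance (birthday bound) = 2^(298/2) = 2^149.
Step 3: The claimed attack costs 2^169 operations.
Step 4: Since 2^169 >= 2^149, the claimed attack is no faster than the generic birthday attack, so this does not break collision resistance.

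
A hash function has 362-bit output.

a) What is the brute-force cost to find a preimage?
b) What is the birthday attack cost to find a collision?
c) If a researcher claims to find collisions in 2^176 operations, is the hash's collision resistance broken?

Step 1: Preimage resistance requires brute-force of 2^362 operations.
Step 2: Collision resistance (birthday bound) = 2^(362/2) = 2^181.
Step 3: The claimed attack costs 2^176 operations.
Step 4: Since 2^176 < 2^181, the claimed attack beats the generic birthday bound, so collision resistance is broken.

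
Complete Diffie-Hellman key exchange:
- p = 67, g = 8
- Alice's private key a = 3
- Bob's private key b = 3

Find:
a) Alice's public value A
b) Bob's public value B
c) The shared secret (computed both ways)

Step 1: A = g^a mod p = 8^3 mod 67 = 43.
Step 2: B = g^b mod p = 8^3 mod 67 = 43.
Step 3: Alice computes s = B^a mod p = 43^3 mod 67 = 45.
Step 4: Bob computes s = A^b mod p = 43^3 mod 67 = 45.
Both sides agree: shared secret = 45.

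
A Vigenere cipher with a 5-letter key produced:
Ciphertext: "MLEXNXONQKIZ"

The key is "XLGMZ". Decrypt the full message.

Step 1: Key 'XLGMZ' has length 5. Extended key: XLGMZXLGMZXL
Step 2: Decrypt each position:
  M(12) - X(23) = 15 = P
  L(11) - L(11) = 0 = A
  E(4) - G(6) = 24 = Y
  X(23) - M(12) = 11 = L
  N(13) - Z(25) = 14 = O
  X(23) - X(23) = 0 = A
  O(14) - L(11) = 3 = D
  N(13) - G(6) = 7 = H
  Q(16) - M(12) = 4 = E
  K(10) - Z(25) = 11 = L
  I(8) - X(23) = 11 = L
  Z(25) - L(11) = 14 = O
Plaintext: PAYLOADHELLO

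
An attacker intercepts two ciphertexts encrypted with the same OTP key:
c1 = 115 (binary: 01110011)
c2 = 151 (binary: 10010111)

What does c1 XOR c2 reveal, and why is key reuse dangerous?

Step 1: c1 XOR c2 = (m1 XOR k) XOR (m2 XOR k).
Step 2: By XOR associativity/commutativity: = m1 XOR m2 XOR k XOR k = m1 XOR m2.
Step 3: 01110011 XOR 10010111 = 11100100 = 228.
Step 4: The key cancels out! An attacker learns m1 XOR m2 = 228, revealing the relationship between plaintexts.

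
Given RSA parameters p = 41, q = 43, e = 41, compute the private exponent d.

Step 1: n = 41 * 43 = 1763.
Step 2: phi(n) = 40 * 42 = 1680.
Step 3: Find d such that 41 * d = 1 (mod 1680).
Step 4: d = 41^(-1) mod 1680 = 41.
Verification: 41 * 41 = 1681 = 1 * 1680 + 1.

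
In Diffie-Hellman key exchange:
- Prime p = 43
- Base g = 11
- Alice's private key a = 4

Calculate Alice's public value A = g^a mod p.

Step 1: A = g^a mod p = 11^4 mod 43.
  11^1 mod 43 = 11
  11^2 mod 43 = (11 * 11) mod 43 = 35
  11^3 mod 43 = (35 * 11) mod 43 = 41
  11^4 mod 43 = (41 * 11) mod 43 = 21
Result: A = 21.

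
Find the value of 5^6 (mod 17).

Step 1: Compute 5^6 mod 17 step by step, reducing modulo 17 at each step.
  5^1 mod 17 = 5
  5^2 mod 17 = (5 * 5) mod 17 = 8
  5^3 mod 17 = (8 * 5) mod 17 = 6
  5^4 mod 17 = (6 * 5) mod 17 = 13
  5^5 mod 17 = (13 * 5) mod 17 = 14
  5^6 mod 17 = (14 * 5) mod 17 = 2
Step 2: Result = 2.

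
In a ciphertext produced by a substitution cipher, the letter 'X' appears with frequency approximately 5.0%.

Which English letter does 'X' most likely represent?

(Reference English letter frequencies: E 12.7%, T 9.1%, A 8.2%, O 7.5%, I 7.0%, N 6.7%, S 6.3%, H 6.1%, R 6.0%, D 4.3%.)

Step 1: The observed frequency is 5.0%.
Step 2: Compare with English frequencies:
  E: 12.7% (difference: 7.7%)
  T: 9.1% (difference: 4.1%)
  A: 8.2% (difference: 3.2%)
  O: 7.5% (difference: 2.5%)
  I: 7.0% (difference: 2.0%)
  N: 6.7% (difference: 1.7%)
  S: 6.3% (difference: 1.3%)
  H: 6.1% (difference: 1.1%)
  R: 6.0% (difference: 1.0%)
  D: 4.3% (difference: 0.7%) <-- closest
Step 3: 'X' most likely represents 'D' (frequency 4.3%).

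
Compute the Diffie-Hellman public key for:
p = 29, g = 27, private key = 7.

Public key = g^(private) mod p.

Step 1: A = g^a mod p = 27^7 mod 29.
  27^1 mod 29 = 27
  27^2 mod 29 = (27 * 27) mod 29 = 4
  27^3 mod 29 = (4 * 27) mod 29 = 21
  27^4 mod 29 = (21 * 27) mod 29 = 16
  27^5 mod 29 = (16 * 27) mod 29 = 26
  27^6 mod 29 = (26 * 27) mod 29 = 6
  27^7 mod 29 = (6 * 27) mod 29 = 17
Result: A = 17.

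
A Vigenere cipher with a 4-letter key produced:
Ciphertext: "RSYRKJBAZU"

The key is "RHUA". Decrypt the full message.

Step 1: Key 'RHUA' has length 4. Extended key: RHUARHUARH
Step 2: Decrypt each position:
  R(17) - R(17) = 0 = A
  S(18) - H(7) = 11 = L
  Y(24) - U(20) = 4 = E
  R(17) - A(0) = 17 = R
  K(10) - R(17) = 19 = T
  J(9) - H(7) = 2 = C
  B(1) - U(20) = 7 = H
  A(0) - A(0) = 0 = A
  Z(25) - R(17) = 8 = I
  U(20) - H(7) = 13 = N
Plaintext: ALERTCHAIN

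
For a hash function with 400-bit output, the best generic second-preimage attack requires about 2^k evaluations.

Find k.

Step 1: The hash has a 400-bit output.
Step 2: Second-preimage resistance means: given a specific input x, it should be infeasible to find a different y with h(y) = h(x).
With a 400-bit output, a generic search for a second preimage costs about 2^400 evaluations (each trial matches the fixed target with probability 2^-400).
Step 3: Security level = 400 bits.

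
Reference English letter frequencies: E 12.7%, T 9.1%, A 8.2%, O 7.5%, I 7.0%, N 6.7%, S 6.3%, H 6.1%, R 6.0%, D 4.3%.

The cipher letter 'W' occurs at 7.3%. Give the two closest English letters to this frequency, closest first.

Step 1: Observed frequency of 'W' is 7.3%.
Step 2: Compute distances to each reference frequency and sort:
  O (7.5%): difference = 0.2% <-- BEST
  I (7.0%): difference = 0.3% <-- RUNNER-UP
  N (6.7%): difference = 0.6%
  A (8.2%): difference = 0.9%
  S (6.3%): difference = 1.0%
Step 3: Most likely is 'O' (7.5%, diff 0.2%); second most likely is 'I' (7.0%, diff 0.3%).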